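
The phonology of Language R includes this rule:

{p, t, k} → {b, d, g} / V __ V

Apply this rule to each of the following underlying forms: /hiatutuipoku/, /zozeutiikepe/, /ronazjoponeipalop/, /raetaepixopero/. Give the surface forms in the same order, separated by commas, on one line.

/hiatutuipoku/: /t/ is a voiceless stop between vowels /a/ and /u/, so it voices to [d]. /t/ is a voiceless stop between vowels /u/ and /u/, so it voices to [d]. /p/ is a voiceless stop between vowels /i/ and /o/, so it voices to [b]. /k/ is a voiceless stop between vowels /o/ and /u/, so it voices to [g]. → [hiaduduibogu].
/zozeutiikepe/: /t/ is a voiceless stop between vowels /u/ and /i/, so it voices to [d]. /k/ is a voiceless stop between vowels /i/ and /e/, so it voices to [g]. /p/ is a voiceless stop between vowels /e/ and /e/, so it voices to [b]. → [zozeudiigebe].
/ronazjoponeipalop/: /p/ is a voiceless stop between vowels /o/ and /o/, so it voices to [b]. /p/ is a voiceless stop between vowels /i/ and /a/, so it voices to [b]. → [ronazjoboneibalop].
/raetaepixopero/: /t/ is a voiceless stop between vowels /e/ and /a/, so it voices to [d]. /p/ is a voiceless stop between vowels /e/ and /i/, so it voices to [b]. /p/ is a voiceless stop between vowels /o/ and /e/, so it voices to [b]. → [raedaebixobero].

hiaduduibogu, zozeudiigebe, ronazjoboneibalop, raedaebixobero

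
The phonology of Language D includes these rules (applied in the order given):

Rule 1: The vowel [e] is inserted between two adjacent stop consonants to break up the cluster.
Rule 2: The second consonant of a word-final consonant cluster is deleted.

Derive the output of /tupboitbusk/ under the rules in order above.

Rule 1 (stop-cluster e-epenthesis): /p/ and /b/ form a stop–stop cluster, so [e] is inserted between them. /t/ and /b/ form a stop–stop cluster, so [e] is inserted between them. /tupboitbusk/ → tupeboitebusk.
Rule 2 (final cluster simplification): /k/ is the second consonant of a word-final cluster /sk/, so it deletes. /tupeboitebusk/ → tupeboitebus.

tupeboitebus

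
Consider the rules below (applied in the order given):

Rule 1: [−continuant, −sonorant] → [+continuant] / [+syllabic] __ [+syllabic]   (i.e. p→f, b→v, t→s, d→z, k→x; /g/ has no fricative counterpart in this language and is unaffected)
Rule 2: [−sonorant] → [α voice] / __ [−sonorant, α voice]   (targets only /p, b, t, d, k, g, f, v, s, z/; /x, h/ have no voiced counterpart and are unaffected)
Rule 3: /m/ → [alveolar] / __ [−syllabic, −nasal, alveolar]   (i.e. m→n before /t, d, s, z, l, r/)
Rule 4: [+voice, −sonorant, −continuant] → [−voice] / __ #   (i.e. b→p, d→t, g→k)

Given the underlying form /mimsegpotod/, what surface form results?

Rule 1 (intervocalic spirantization): /t/ is a stop between vowels /o/ and /o/, so it spirantizes to the fricative [s]. /mimsegpotod/ → mimsegposod.
Rule 2 (regressive voicing assimilation): /g/ precedes the voiceless obstruent /p/, so it devoices to [k] by assimilation. /mimsegposod/ → mimsekposod.
Rule 3 (nasal place assimilation): /m/ precedes the alveolar consonant /s/, so it assimilates in place to [n]. /mimsekposod/ → minsekposod.
Rule 4 (final devoicing): /d/ is a voiced stop in word-final position, so it devoices to [t]. /minsekposod/ → minsekposot.

minsekposot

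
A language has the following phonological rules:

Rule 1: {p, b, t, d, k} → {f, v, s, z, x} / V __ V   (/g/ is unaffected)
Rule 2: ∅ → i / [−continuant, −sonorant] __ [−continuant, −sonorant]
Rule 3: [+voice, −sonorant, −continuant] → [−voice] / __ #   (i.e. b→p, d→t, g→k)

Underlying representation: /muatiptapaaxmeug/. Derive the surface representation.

muasipitafaaxmeuk

Rule 1 (intervocalic spirantization): /t/ is a stop between vowels /a/ and /i/, so it spirantizes to the fricative [s]. /p/ is a stop between vowels /a/ and /a/, so it spirantizes to the fricative [f]. /muatiptapaaxmeug/ → muasiptafaaxmeug.
Rule 2 (stop-cluster i-epenthesis): /p/ and /t/ form a stop–stop cluster, so [i] is inserted between them. /muasiptafaaxmeug/ → muasipitafaaxmeug.
Rule 3 (final devoicing): /g/ is a voiced stop in word-final position, so it devoices to [k]. /muasipitafaaxmeug/ → muasipitafaaxmeuk.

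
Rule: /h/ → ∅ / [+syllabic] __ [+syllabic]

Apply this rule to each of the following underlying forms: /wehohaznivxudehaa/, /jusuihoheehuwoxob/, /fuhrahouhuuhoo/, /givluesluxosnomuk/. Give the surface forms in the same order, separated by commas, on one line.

/wehohaznivxudehaa/: /h/ occurs between vowels /e/ and /o/, so it deletes. /h/ occurs between vowels /o/ and /a/, so it deletes. /h/ occurs between vowels /e/ and /a/, so it deletes. → [weoaznivxudeaa].
/jusuihoheehuwoxob/: /h/ occurs between vowels /i/ and /o/, so it deletes. /h/ occurs between vowels /o/ and /e/, so it deletes. /h/ occurs between vowels /e/ and /u/, so it deletes. → [jusuioeeuwoxob].
/fuhrahouhuuhoo/: /h/ occurs between vowels /a/ and /o/, so it deletes. /h/ occurs between vowels /u/ and /u/, so it deletes. /h/ occurs between vowels /u/ and /o/, so it deletes. → [fuhraouuuoo].
/givluesluxosnomuk/: the rule's environment is not met; surfaces unchanged as [givluesluxosnomuk].

weoaznivxudeaa, jusuioeeuwoxob, fuhraouuuoo, givluesluxosnomuk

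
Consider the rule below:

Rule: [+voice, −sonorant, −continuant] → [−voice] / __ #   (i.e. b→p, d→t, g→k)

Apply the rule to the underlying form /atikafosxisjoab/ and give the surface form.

atikafosxisjoap

/b/ is a voiced stop in word-final position, so it devoices to [p].
Surface form: [atikafosxisjoap].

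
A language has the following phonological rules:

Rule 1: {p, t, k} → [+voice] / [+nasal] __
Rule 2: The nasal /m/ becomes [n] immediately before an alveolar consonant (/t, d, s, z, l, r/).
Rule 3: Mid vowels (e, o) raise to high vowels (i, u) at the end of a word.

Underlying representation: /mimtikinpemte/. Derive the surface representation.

mindikinbendi

Rule 1 (post-nasal voicing): /t/ is a voiceless stop immediately after the nasal /m/, so it voices to [d]. /p/ is a voiceless stop immediately after the nasal /n/, so it voices to [b]. /t/ is a voiceless stop immediately after the nasal /m/, so it voices to [d]. /mimtikinpemte/ → mimdikinbemde.
Rule 2 (nasal place assimilation): /m/ precedes the alveolar consonant /d/, so it assimilates in place to [n]. /m/ precedes the alveolar consonant /d/, so it assimilates in place to [n]. /mimdikinbemde/ → mindikinbende.
Rule 3 (final vowel raising): /e/ is a mid vowel in word-final position, so it raises to [i]. /mindikinbende/ → mindikinbendi.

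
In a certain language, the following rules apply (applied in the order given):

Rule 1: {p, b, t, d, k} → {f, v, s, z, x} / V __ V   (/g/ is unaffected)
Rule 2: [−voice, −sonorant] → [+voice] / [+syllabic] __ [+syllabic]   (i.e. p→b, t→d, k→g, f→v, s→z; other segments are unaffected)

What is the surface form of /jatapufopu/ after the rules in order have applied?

Rule 1 (intervocalic spirantization): /t/ is a stop between vowels /a/ and /a/, so it spirantizes to the fricative [s]. /p/ is a stop between vowels /a/ and /u/, so it spirantizes to the fricative [f]. /p/ is a stop between vowels /o/ and /u/, so it spirantizes to the fricative [f]. /jatapufopu/ → jasafufofu.
Rule 2 (intervocalic voicing): /s/ is a voiceless obstruent between vowels /a/ and /a/, so it voices to [z]. /f/ is a voiceless obstruent between vowels /a/ and /u/, so it voices to [v]. /f/ is a voiceless obstruent between vowels /u/ and /o/, so it voices to [v]. /f/ is a voiceless obstruent between vowels /o/ and /u/, so it voices to [v]. /jasafufofu/ → jazavuvovu.

jazavuvovu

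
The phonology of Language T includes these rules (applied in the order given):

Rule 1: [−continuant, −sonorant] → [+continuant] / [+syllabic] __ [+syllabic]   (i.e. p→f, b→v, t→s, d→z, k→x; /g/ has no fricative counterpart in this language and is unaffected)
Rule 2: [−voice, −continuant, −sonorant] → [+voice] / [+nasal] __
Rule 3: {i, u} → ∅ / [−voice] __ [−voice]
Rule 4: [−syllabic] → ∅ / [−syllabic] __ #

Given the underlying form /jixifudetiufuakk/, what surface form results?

jixfuzesiufuak

Rule 1 (intervocalic spirantization): /d/ is a stop between vowels /u/ and /e/, so it spirantizes to the fricative [z]. /t/ is a stop between vowels /e/ and /i/, so it spirantizes to the fricative [s]. /jixifudetiufuakk/ → jixifuzesiufuakk.
Rule 2 (post-nasal voicing): no segment meets the environment; /jixifuzesiufuakk/ is unchanged.
Rule 3 (high vowel syncope): /i/ is a high vowel flanked by voiceless consonants /x/ and /f/, so it deletes. /jixifuzesiufuakk/ → jixfuzesiufuakk.
Rule 4 (final cluster simplification): /k/ is the second consonant of a word-final cluster /kk/, so it deletes. /jixfuzesiufuakk/ → jixfuzesiufuak.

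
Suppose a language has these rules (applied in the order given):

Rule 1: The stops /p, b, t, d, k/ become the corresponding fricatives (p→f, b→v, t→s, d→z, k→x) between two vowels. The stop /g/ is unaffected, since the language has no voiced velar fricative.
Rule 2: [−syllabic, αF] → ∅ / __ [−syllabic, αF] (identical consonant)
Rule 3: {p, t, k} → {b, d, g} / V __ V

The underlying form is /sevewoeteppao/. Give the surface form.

sevewoesebao

Rule 1 (intervocalic spirantization): /t/ is a stop between vowels /e/ and /e/, so it spirantizes to the fricative [s]. /sevewoeteppao/ → sevewoeseppao.
Rule 2 (degemination): /pp/ is a geminate; the first /p/ deletes. /sevewoeseppao/ → sevewoesepao.
Rule 3 (intervocalic voicing): /p/ is a voiceless stop between vowels /e/ and /a/, so it voices to [b]. /sevewoesepao/ → sevewoesebao.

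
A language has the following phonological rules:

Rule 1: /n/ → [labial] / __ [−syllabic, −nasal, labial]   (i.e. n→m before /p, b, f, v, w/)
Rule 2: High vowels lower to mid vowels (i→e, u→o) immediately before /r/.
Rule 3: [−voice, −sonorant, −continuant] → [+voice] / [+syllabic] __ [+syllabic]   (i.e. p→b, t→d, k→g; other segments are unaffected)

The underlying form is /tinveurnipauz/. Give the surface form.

timveornibauz

Rule 1 (nasal place assimilation): /n/ precedes the labial consonant /v/, so it assimilates in place to [m]. /tinveurnipauz/ → timveurnipauz.
Rule 2 (pre-rhotic lowering): /u/ is a high vowel immediately before /r/, so it lowers to [o]. /timveurnipauz/ → timveornipauz.
Rule 3 (intervocalic voicing): /p/ is a voiceless stop between vowels /i/ and /a/, so it voices to [b]. /timveornipauz/ → timveornibauz.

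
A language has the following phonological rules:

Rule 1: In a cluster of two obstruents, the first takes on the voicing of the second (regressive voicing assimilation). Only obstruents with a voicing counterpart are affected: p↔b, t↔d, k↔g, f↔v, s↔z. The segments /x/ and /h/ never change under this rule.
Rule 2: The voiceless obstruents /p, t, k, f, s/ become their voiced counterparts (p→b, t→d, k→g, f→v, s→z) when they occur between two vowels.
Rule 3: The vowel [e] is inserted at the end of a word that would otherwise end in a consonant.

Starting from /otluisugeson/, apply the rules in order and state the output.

otluizugezone

Rule 1 (regressive voicing assimilation): no segment meets the environment; /otluisugeson/ is unchanged.
Rule 2 (intervocalic voicing): /s/ is a voiceless obstruent between vowels /i/ and /u/, so it voices to [z]. /s/ is a voiceless obstruent between vowels /e/ and /o/, so it voices to [z]. /otluisugeson/ → otluizugezon.
Rule 3 (final e-epenthesis): the form ends in the consonant /n/, so [e] is inserted word-finally. /otluizugezon/ → otluizugezone.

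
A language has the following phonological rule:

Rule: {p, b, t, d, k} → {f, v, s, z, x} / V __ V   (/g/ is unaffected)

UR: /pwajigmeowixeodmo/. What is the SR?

pwajigmeowixeodmo

No segment of /pwajigmeowixeodmo/ meets the structural description of the rule, so the form surfaces unchanged.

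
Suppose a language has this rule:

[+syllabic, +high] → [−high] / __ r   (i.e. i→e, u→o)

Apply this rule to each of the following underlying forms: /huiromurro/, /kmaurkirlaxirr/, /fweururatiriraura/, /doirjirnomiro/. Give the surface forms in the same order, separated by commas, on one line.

/huiromurro/: /i/ is a high vowel immediately before /r/, so it lowers to [e]. /u/ is a high vowel immediately before /r/, so it lowers to [o]. → [hueromorro].
/kmaurkirlaxirr/: /u/ is a high vowel immediately before /r/, so it lowers to [o]. /i/ is a high vowel immediately before /r/, so it lowers to [e]. /i/ is a high vowel immediately before /r/, so it lowers to [e]. → [kmaorkerlaxerr].
/fweururatiriraura/: /u/ is a high vowel immediately before /r/, so it lowers to [o]. /u/ is a high vowel immediately before /r/, so it lowers to [o]. /i/ is a high vowel immediately before /r/, so it lowers to [e]. /i/ is a high vowel immediately before /r/, so it lowers to [e]. /u/ is a high vowel immediately before /r/, so it lowers to [o]. → [fweororatereraora].
/doirjirnomiro/: /i/ is a high vowel immediately before /r/, so it lowers to [e]. /i/ is a high vowel immediately before /r/, so it lowers to [e]. /i/ is a high vowel immediately before /r/, so it lowers to [e]. → [doerjernomero].

hueromorro, kmaorkerlaxerr, fweororatereraora, doerjernomero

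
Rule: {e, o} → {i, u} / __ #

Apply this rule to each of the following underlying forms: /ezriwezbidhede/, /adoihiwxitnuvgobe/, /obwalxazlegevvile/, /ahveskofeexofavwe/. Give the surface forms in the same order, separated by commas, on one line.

ezriwezbidhedi, adoihiwxitnuvgobi, obwalxazlegevvili, ahveskofeexofavwi

/ezriwezbidhede/: /e/ is a mid vowel in word-final position, so it raises to [i]. → [ezriwezbidhedi].
/adoihiwxitnuvgobe/: /e/ is a mid vowel in word-final position, so it raises to [i]. → [adoihiwxitnuvgobi].
/obwalxazlegevvile/: /e/ is a mid vowel in word-final position, so it raises to [i]. → [obwalxazlegevvili].
/ahveskofeexofavwe/: /e/ is a mid vowel in word-final position, so it raises to [i]. → [ahveskofeexofavwi].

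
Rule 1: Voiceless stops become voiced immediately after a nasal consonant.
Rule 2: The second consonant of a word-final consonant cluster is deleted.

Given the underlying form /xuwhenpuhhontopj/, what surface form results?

xuwhenbuhhondop

Rule 1 (post-nasal voicing): /p/ is a voiceless stop immediately after the nasal /n/, so it voices to [b]. /t/ is a voiceless stop immediately after the nasal /n/, so it voices to [d]. /xuwhenpuhhontopj/ → xuwhenbuhhondopj.
Rule 2 (final cluster simplification): /j/ is the second consonant of a word-final cluster /pj/, so it deletes. /xuwhenbuhhondopj/ → xuwhenbuhhondop.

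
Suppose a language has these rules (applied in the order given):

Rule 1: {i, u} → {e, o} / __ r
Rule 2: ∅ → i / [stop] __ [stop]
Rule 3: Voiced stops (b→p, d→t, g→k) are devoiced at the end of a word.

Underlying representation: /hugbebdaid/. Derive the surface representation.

hugibebidait

Rule 1 (pre-rhotic lowering): no segment meets the environment; /hugbebdaid/ is unchanged.
Rule 2 (stop-cluster i-epenthesis): /g/ and /b/ form a stop–stop cluster, so [i] is inserted between them. /b/ and /d/ form a stop–stop cluster, so [i] is inserted between them. /hugbebdaid/ → hugibebidaid.
Rule 3 (final devoicing): /d/ is a voiced stop in word-final position, so it devoices to [t]. /hugibebidaid/ → hugibebidait.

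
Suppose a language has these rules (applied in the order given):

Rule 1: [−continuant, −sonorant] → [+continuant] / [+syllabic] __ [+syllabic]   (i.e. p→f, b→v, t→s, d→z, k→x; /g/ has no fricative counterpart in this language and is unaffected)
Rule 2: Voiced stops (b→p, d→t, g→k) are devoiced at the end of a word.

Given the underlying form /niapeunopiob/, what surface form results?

niafeunofiop

Rule 1 (intervocalic spirantization): /p/ is a stop between vowels /a/ and /e/, so it spirantizes to the fricative [f]. /p/ is a stop between vowels /o/ and /i/, so it spirantizes to the fricative [f]. /niapeunopiob/ → niafeunofiob.
Rule 2 (final devoicing): /b/ is a voiced stop in word-final position, so it devoices to [p]. /niafeunofiob/ → niafeunofiop.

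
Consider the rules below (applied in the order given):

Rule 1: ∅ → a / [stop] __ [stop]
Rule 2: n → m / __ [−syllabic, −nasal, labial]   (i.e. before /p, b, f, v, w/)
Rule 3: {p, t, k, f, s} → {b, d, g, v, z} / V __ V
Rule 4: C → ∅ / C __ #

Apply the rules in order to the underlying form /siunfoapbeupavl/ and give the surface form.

Rule 1 (stop-cluster a-epenthesis): /p/ and /b/ form a stop–stop cluster, so [a] is inserted between them. /siunfoapbeupavl/ → siunfoapabeupavl.
Rule 2 (nasal place assimilation): /n/ precedes the labial consonant /f/, so it assimilates in place to [m]. /siunfoapabeupavl/ → siumfoapabeupavl.
Rule 3 (intervocalic voicing): /p/ is a voiceless obstruent between vowels /a/ and /a/, so it voices to [b]. /p/ is a voiceless obstruent between vowels /u/ and /a/, so it voices to [b]. /siumfoapabeupavl/ → siumfoababeubavl.
Rule 4 (final cluster simplification): /l/ is the second consonant of a word-final cluster /vl/, so it deletes. /siumfoababeubavl/ → siumfoababeubav.

siumfoababeubav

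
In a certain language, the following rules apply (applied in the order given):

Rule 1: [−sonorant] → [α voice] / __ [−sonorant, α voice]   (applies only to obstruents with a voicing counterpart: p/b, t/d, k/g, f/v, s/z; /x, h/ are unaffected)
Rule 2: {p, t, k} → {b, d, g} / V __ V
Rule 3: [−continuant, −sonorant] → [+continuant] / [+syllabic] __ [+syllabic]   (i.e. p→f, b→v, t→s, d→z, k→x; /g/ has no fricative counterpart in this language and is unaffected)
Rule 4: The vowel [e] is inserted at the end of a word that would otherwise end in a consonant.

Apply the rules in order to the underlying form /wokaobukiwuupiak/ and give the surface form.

wogaovugiwuuviake

Rule 1 (regressive voicing assimilation): no segment meets the environment; /wokaobukiwuupiak/ is unchanged.
Rule 2 (intervocalic voicing): /k/ is a voiceless stop between vowels /o/ and /a/, so it voices to [g]. /k/ is a voiceless stop between vowels /u/ and /i/, so it voices to [g]. /p/ is a voiceless stop between vowels /u/ and /i/, so it voices to [b]. /wokaobukiwuupiak/ → wogaobugiwuubiak.
Rule 3 (intervocalic spirantization): /b/ is a stop between vowels /o/ and /u/, so it spirantizes to the fricative [v]. /b/ is a stop between vowels /u/ and /i/, so it spirantizes to the fricative [v]. /wogaobugiwuubiak/ → wogaovugiwuuviak.
Rule 4 (final e-epenthesis): the form ends in the consonant /k/, so [e] is inserted word-finally. /wogaovugiwuuviak/ → wogaovugiwuuviake.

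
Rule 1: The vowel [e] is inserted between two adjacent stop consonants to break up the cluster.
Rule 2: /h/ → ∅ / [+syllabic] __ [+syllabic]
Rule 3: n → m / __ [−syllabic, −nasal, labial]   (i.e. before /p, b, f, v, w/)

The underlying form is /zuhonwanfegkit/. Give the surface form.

Rule 1 (stop-cluster e-epenthesis): /g/ and /k/ form a stop–stop cluster, so [e] is inserted between them. /zuhonwanfegkit/ → zuhonwanfegekit.
Rule 2 (intervocalic h-deletion): /h/ occurs between vowels /u/ and /o/, so it deletes. /zuhonwanfegekit/ → zuonwanfegekit.
Rule 3 (nasal place assimilation): /n/ precedes the labial consonant /w/, so it assimilates in place to [m]. /n/ precedes the labial consonant /f/, so it assimilates in place to [m]. /zuonwanfegekit/ → zuomwamfegekit.

zuomwamfegekit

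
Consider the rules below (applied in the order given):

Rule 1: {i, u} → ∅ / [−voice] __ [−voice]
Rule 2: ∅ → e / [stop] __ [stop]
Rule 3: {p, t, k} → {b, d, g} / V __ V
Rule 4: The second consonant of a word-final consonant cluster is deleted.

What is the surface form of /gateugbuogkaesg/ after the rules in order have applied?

gadeugebuogegaes

Rule 1 (high vowel syncope): no segment meets the environment; /gateugbuogkaesg/ is unchanged.
Rule 2 (stop-cluster e-epenthesis): /g/ and /b/ form a stop–stop cluster, so [e] is inserted between them. /g/ and /k/ form a stop–stop cluster, so [e] is inserted between them. /gateugbuogkaesg/ → gateugebuogekaesg.
Rule 3 (intervocalic voicing): /t/ is a voiceless stop between vowels /a/ and /e/, so it voices to [d]. /k/ is a voiceless stop between vowels /e/ and /a/, so it voices to [g]. /gateugebuogekaesg/ → gadeugebuogegaesg.
Rule 4 (final cluster simplification): /g/ is the second consonant of a word-final cluster /sg/, so it deletes. /gadeugebuogegaesg/ → gadeugebuogegaes.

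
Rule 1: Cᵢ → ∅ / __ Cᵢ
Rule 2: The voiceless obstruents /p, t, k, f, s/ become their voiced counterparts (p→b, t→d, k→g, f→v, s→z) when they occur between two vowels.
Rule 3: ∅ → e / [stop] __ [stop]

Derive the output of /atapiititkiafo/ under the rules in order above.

Rule 1 (degemination): no segment meets the environment; /atapiititkiafo/ is unchanged.
Rule 2 (intervocalic voicing): /t/ is a voiceless obstruent between vowels /a/ and /a/, so it voices to [d]. /p/ is a voiceless obstruent between vowels /a/ and /i/, so it voices to [b]. /t/ is a voiceless obstruent between vowels /i/ and /i/, so it voices to [d]. /f/ is a voiceless obstruent between vowels /a/ and /o/, so it voices to [v]. /atapiititkiafo/ → adabiiditkiavo.
Rule 3 (stop-cluster e-epenthesis): /t/ and /k/ form a stop–stop cluster, so [e] is inserted between them. /adabiiditkiavo/ → adabiiditekiavo.

adabiiditekiavo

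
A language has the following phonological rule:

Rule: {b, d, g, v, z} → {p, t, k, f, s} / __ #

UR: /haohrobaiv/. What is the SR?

/v/ is a voiced obstruent in word-final position, so it devoices to [f].
Surface form: [haohrobaif].

haohrobaif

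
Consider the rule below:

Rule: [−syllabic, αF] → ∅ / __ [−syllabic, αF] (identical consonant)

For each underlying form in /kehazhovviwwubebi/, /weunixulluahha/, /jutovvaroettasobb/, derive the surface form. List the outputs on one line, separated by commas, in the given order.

/kehazhovviwwubebi/: /vv/ is a geminate; the first /v/ deletes. /ww/ is a geminate; the first /w/ deletes. → [kehazhoviwubebi].
/weunixulluahha/: /ll/ is a geminate; the first /l/ deletes. /hh/ is a geminate; the first /h/ deletes. → [weunixuluaha].
/jutovvaroettasobb/: /vv/ is a geminate; the first /v/ deletes. /tt/ is a geminate; the first /t/ deletes. /bb/ is a geminate; the first /b/ deletes. → [jutovaroetasob].

kehazhoviwubebi, weunixuluaha, jutovaroetasob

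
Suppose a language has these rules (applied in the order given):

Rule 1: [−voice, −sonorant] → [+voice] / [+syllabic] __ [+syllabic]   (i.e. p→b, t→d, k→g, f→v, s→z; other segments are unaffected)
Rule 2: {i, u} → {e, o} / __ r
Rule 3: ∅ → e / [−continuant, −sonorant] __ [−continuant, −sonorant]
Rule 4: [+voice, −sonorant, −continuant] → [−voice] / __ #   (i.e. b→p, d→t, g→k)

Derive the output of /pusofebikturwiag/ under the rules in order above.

puzovebiketorwiak

Rule 1 (intervocalic voicing): /s/ is a voiceless obstruent between vowels /u/ and /o/, so it voices to [z]. /f/ is a voiceless obstruent between vowels /o/ and /e/, so it voices to [v]. /pusofebikturwiag/ → puzovebikturwiag.
Rule 2 (pre-rhotic lowering): /u/ is a high vowel immediately before /r/, so it lowers to [o]. /puzovebikturwiag/ → puzovebiktorwiag.
Rule 3 (stop-cluster e-epenthesis): /k/ and /t/ form a stop–stop cluster, so [e] is inserted between them. /puzovebiktorwiag/ → puzovebiketorwiag.
Rule 4 (final devoicing): /g/ is a voiced stop in word-final position, so it devoices to [k]. /puzovebiketorwiag/ → puzovebiketorwiak.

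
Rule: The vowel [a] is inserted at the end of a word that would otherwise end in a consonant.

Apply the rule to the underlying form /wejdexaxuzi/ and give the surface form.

No segment of /wejdexaxuzi/ meets the structural description of the rule, so the form surfaces unchanged.

wejdexaxuzi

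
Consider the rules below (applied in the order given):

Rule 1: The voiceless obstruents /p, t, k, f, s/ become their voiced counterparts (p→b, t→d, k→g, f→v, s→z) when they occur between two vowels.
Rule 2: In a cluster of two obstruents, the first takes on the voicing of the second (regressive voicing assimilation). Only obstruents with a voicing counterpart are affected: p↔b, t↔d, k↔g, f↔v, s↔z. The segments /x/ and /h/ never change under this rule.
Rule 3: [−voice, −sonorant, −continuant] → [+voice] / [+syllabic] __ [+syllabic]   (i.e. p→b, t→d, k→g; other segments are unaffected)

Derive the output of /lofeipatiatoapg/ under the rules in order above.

Rule 1 (intervocalic voicing): /f/ is a voiceless obstruent between vowels /o/ and /e/, so it voices to [v]. /p/ is a voiceless obstruent between vowels /i/ and /a/, so it voices to [b]. /t/ is a voiceless obstruent between vowels /a/ and /i/, so it voices to [d]. /t/ is a voiceless obstruent between vowels /a/ and /o/, so it voices to [d]. /lofeipatiatoapg/ → loveibadiadoapg.
Rule 2 (regressive voicing assimilation): /p/ precedes the voiced obstruent /g/, so it voices to [b] by assimilation. /loveibadiadoapg/ → loveibadiadoabg.
Rule 3 (intervocalic voicing): no segment meets the environment; /loveibadiadoabg/ is unchanged.

loveibadiadoabg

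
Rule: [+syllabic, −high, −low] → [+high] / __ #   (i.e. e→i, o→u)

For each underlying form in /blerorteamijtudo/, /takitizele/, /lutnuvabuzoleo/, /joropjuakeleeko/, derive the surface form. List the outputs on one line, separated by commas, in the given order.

blerorteamijtudu, takitizeli, lutnuvabuzoleu, joropjuakeleeku

/blerorteamijtudo/: /o/ is a mid vowel in word-final position, so it raises to [u]. → [blerorteamijtudu].
/takitizele/: /e/ is a mid vowel in word-final position, so it raises to [i]. → [takitizeli].
/lutnuvabuzoleo/: /o/ is a mid vowel in word-final position, so it raises to [u]. → [lutnuvabuzoleu].
/joropjuakeleeko/: /o/ is a mid vowel in word-final position, so it raises to [u]. → [joropjuakeleeku].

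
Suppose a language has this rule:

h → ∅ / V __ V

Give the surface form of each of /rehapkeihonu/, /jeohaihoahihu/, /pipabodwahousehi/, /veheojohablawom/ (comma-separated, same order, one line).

reapkeionu, jeoaioaiu, pipabodwaousei, veeojoablawom

/rehapkeihonu/: /h/ occurs between vowels /e/ and /a/, so it deletes. /h/ occurs between vowels /i/ and /o/, so it deletes. → [reapkeionu].
/jeohaihoahihu/: /h/ occurs between vowels /o/ and /a/, so it deletes. /h/ occurs between vowels /i/ and /o/, so it deletes. /h/ occurs between vowels /a/ and /i/, so it deletes. /h/ occurs between vowels /i/ and /u/, so it deletes. → [jeoaioaiu].
/pipabodwahousehi/: /h/ occurs between vowels /a/ and /o/, so it deletes. /h/ occurs between vowels /e/ and /i/, so it deletes. → [pipabodwaousei].
/veheojohablawom/: /h/ occurs between vowels /e/ and /e/, so it deletes. /h/ occurs between vowels /o/ and /a/, so it deletes. → [veeojoablawom].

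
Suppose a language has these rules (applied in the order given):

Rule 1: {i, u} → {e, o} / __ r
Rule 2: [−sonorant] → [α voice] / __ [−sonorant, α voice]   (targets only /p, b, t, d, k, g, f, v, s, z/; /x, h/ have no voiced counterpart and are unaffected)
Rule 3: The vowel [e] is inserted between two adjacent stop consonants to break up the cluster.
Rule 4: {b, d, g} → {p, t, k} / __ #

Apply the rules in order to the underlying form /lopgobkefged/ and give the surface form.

lobegopekevget

Rule 1 (pre-rhotic lowering): no segment meets the environment; /lopgobkefged/ is unchanged.
Rule 2 (regressive voicing assimilation): /p/ precedes the voiced obstruent /g/, so it voices to [b] by assimilation. /b/ precedes the voiceless obstruent /k/, so it devoices to [p] by assimilation. /f/ precedes the voiced obstruent /g/, so it voices to [v] by assimilation. /lopgobkefged/ → lobgopkevged.
Rule 3 (stop-cluster e-epenthesis): /b/ and /g/ form a stop–stop cluster, so [e] is inserted between them. /p/ and /k/ form a stop–stop cluster, so [e] is inserted between them. /lobgopkevged/ → lobegopekevged.
Rule 4 (final devoicing): /d/ is a voiced stop in word-final position, so it devoices to [t]. /lobegopekevged/ → lobegopekevget.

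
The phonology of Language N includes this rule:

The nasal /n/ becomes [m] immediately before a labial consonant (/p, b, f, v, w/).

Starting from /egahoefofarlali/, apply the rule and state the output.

No segment of /egahoefofarlali/ meets the structural description of the rule, so the form surfaces unchanged.

egahoefofarlali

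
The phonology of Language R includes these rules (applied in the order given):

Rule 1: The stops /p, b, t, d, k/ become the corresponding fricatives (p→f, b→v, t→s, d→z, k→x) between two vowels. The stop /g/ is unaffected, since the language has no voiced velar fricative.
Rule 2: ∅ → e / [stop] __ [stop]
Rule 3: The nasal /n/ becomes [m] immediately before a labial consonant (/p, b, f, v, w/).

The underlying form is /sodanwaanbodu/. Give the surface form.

Rule 1 (intervocalic spirantization): /d/ is a stop between vowels /o/ and /a/, so it spirantizes to the fricative [z]. /d/ is a stop between vowels /o/ and /u/, so it spirantizes to the fricative [z]. /sodanwaanbodu/ → sozanwaanbozu.
Rule 2 (stop-cluster e-epenthesis): no segment meets the environment; /sozanwaanbozu/ is unchanged.
Rule 3 (nasal place assimilation): /n/ precedes the labial consonant /w/, so it assimilates in place to [m]. /n/ precedes the labial consonant /b/, so it assimilates in place to [m]. /sozanwaanbozu/ → sozamwaambozu.

sozamwaambozu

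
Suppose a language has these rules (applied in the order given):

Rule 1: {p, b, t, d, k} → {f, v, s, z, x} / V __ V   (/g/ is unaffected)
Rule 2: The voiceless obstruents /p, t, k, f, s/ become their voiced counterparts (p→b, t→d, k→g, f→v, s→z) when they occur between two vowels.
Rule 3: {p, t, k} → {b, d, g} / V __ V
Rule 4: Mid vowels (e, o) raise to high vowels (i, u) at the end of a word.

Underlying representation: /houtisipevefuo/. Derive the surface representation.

Rule 1 (intervocalic spirantization): /t/ is a stop between vowels /u/ and /i/, so it spirantizes to the fricative [s]. /p/ is a stop between vowels /i/ and /e/, so it spirantizes to the fricative [f]. /houtisipevefuo/ → housisifevefuo.
Rule 2 (intervocalic voicing): /s/ is a voiceless obstruent between vowels /u/ and /i/, so it voices to [z]. /s/ is a voiceless obstruent between vowels /i/ and /i/, so it voices to [z]. /f/ is a voiceless obstruent between vowels /i/ and /e/, so it voices to [v]. /f/ is a voiceless obstruent between vowels /e/ and /u/, so it voices to [v]. /housisifevefuo/ → houzizivevevuo.
Rule 3 (intervocalic voicing): no segment meets the environment; /houzizivevevuo/ is unchanged.
Rule 4 (final vowel raising): /o/ is a mid vowel in word-final position, so it raises to [u]. /houzizivevevuo/ → houzizivevevuu.

houzizivevevuu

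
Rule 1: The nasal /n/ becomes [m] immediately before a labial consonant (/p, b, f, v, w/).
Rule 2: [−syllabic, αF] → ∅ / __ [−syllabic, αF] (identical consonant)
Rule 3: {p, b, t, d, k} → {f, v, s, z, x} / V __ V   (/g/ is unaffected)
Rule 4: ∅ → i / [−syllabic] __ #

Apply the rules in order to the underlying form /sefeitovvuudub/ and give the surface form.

sefeisovuuzubi

Rule 1 (nasal place assimilation): no segment meets the environment; /sefeitovvuudub/ is unchanged.
Rule 2 (degemination): /vv/ is a geminate; the first /v/ deletes. /sefeitovvuudub/ → sefeitovuudub.
Rule 3 (intervocalic spirantization): /t/ is a stop between vowels /i/ and /o/, so it spirantizes to the fricative [s]. /d/ is a stop between vowels /u/ and /u/, so it spirantizes to the fricative [z]. /sefeitovuudub/ → sefeisovuuzub.
Rule 4 (final i-epenthesis): the form ends in the consonant /b/, so [i] is inserted word-finally. /sefeisovuuzub/ → sefeisovuuzubi.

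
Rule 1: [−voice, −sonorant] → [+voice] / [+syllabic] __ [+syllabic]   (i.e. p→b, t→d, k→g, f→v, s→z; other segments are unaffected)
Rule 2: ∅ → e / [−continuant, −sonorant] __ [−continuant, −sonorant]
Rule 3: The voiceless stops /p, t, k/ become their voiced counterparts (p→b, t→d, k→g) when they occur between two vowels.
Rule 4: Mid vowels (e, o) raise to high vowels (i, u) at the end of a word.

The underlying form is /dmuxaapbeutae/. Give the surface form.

dmuxaabebeudai

Rule 1 (intervocalic voicing): /t/ is a voiceless obstruent between vowels /u/ and /a/, so it voices to [d]. /dmuxaapbeutae/ → dmuxaapbeudae.
Rule 2 (stop-cluster e-epenthesis): /p/ and /b/ form a stop–stop cluster, so [e] is inserted between them. /dmuxaapbeudae/ → dmuxaapebeudae.
Rule 3 (intervocalic voicing): /p/ is a voiceless stop between vowels /a/ and /e/, so it voices to [b]. /dmuxaapebeudae/ → dmuxaabebeudae.
Rule 4 (final vowel raising): /e/ is a mid vowel in word-final position, so it raises to [i]. /dmuxaabebeudae/ → dmuxaabebeudai.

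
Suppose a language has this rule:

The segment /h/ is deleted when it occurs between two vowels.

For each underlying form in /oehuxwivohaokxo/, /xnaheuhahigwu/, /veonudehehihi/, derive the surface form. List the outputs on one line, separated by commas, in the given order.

/oehuxwivohaokxo/: /h/ occurs between vowels /e/ and /u/, so it deletes. /h/ occurs between vowels /o/ and /a/, so it deletes. → [oeuxwivoaokxo].
/xnaheuhahigwu/: /h/ occurs between vowels /a/ and /e/, so it deletes. /h/ occurs between vowels /u/ and /a/, so it deletes. /h/ occurs between vowels /a/ and /i/, so it deletes. → [xnaeuaigwu].
/veonudehehihi/: /h/ occurs between vowels /e/ and /e/, so it deletes. /h/ occurs between vowels /e/ and /i/, so it deletes. /h/ occurs between vowels /i/ and /i/, so it deletes. → [veonudeeii].

oeuxwivoaokxo, xnaeuaigwu, veonudeeii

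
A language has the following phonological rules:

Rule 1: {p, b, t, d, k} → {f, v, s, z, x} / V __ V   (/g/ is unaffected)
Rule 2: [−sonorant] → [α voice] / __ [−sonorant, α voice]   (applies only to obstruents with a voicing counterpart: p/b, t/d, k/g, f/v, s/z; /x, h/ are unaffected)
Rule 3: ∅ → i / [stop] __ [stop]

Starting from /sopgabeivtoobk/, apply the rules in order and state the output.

sobigaveiftoopik

Rule 1 (intervocalic spirantization): /b/ is a stop between vowels /a/ and /e/, so it spirantizes to the fricative [v]. /sopgabeivtoobk/ → sopgaveivtoobk.
Rule 2 (regressive voicing assimilation): /p/ precedes the voiced obstruent /g/, so it voices to [b] by assimilation. /v/ precedes the voiceless obstruent /t/, so it devoices to [f] by assimilation. /b/ precedes the voiceless obstruent /k/, so it devoices to [p] by assimilation. /sopgaveivtoobk/ → sobgaveiftoopk.
Rule 3 (stop-cluster i-epenthesis): /b/ and /g/ form a stop–stop cluster, so [i] is inserted between them. /p/ and /k/ form a stop–stop cluster, so [i] is inserted between them. /sobgaveiftoopk/ → sobigaveiftoopik.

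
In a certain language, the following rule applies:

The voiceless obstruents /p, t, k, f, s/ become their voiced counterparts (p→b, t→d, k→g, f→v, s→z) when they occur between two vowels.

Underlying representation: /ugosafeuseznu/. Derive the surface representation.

/s/ is a voiceless obstruent between vowels /o/ and /a/, so it voices to [z].
/f/ is a voiceless obstruent between vowels /a/ and /e/, so it voices to [v].
/s/ is a voiceless obstruent between vowels /u/ and /e/, so it voices to [z].
Surface form: [ugozaveuzeznu].

ugozaveuzeznu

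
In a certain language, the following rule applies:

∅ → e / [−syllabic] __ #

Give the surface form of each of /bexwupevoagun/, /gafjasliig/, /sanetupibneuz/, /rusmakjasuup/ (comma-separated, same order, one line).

bexwupevoagune, gafjasliige, sanetupibneuze, rusmakjasuupe

/bexwupevoagun/: the form ends in the consonant /n/, so [e] is inserted word-finally. → [bexwupevoagune].
/gafjasliig/: the form ends in the consonant /g/, so [e] is inserted word-finally. → [gafjasliige].
/sanetupibneuz/: the form ends in the consonant /z/, so [e] is inserted word-finally. → [sanetupibneuze].
/rusmakjasuup/: the form ends in the consonant /p/, so [e] is inserted word-finally. → [rusmakjasuupe].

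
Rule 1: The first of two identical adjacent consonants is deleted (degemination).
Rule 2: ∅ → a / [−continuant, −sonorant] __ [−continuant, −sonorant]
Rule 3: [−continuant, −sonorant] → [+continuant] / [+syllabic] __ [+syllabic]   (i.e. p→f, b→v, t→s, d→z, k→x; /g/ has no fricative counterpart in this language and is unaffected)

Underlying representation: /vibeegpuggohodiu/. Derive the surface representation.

viveegafugohoziu

Rule 1 (degemination): /gg/ is a geminate; the first /g/ deletes. /vibeegpuggohodiu/ → vibeegpugohodiu.
Rule 2 (stop-cluster a-epenthesis): /g/ and /p/ form a stop–stop cluster, so [a] is inserted between them. /vibeegpugohodiu/ → vibeegapugohodiu.
Rule 3 (intervocalic spirantization): /b/ is a stop between vowels /i/ and /e/, so it spirantizes to the fricative [v]. /p/ is a stop between vowels /a/ and /u/, so it spirantizes to the fricative [f]. /d/ is a stop between vowels /o/ and /i/, so it spirantizes to the fricative [z]. /vibeegapugohodiu/ → viveegafugohoziu.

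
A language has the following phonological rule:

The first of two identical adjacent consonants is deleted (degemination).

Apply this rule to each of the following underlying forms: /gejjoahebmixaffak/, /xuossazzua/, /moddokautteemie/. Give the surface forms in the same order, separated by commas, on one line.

gejoahebmixafak, xuosazua, modokauteemie

/gejjoahebmixaffak/: /jj/ is a geminate; the first /j/ deletes. /ff/ is a geminate; the first /f/ deletes. → [gejoahebmixafak].
/xuossazzua/: /ss/ is a geminate; the first /s/ deletes. /zz/ is a geminate; the first /z/ deletes. → [xuosazua].
/moddokautteemie/: /dd/ is a geminate; the first /d/ deletes. /tt/ is a geminate; the first /t/ deletes. → [modokauteemie].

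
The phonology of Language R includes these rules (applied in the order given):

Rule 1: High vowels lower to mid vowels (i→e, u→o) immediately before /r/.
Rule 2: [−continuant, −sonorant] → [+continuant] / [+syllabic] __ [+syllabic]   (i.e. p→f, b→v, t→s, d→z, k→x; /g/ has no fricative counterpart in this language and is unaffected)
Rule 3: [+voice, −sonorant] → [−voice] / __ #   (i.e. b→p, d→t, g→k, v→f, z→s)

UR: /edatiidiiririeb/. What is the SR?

Rule 1 (pre-rhotic lowering): /i/ is a high vowel immediately before /r/, so it lowers to [e]. /i/ is a high vowel immediately before /r/, so it lowers to [e]. /edatiidiiririeb/ → edatiidiererieb.
Rule 2 (intervocalic spirantization): /d/ is a stop between vowels /e/ and /a/, so it spirantizes to the fricative [z]. /t/ is a stop between vowels /a/ and /i/, so it spirantizes to the fricative [s]. /d/ is a stop between vowels /i/ and /i/, so it spirantizes to the fricative [z]. /edatiidiererieb/ → ezasiiziererieb.
Rule 3 (final devoicing): /b/ is a voiced obstruent in word-final position, so it devoices to [p]. /ezasiiziererieb/ → ezasiiziereriep.

ezasiiziereriep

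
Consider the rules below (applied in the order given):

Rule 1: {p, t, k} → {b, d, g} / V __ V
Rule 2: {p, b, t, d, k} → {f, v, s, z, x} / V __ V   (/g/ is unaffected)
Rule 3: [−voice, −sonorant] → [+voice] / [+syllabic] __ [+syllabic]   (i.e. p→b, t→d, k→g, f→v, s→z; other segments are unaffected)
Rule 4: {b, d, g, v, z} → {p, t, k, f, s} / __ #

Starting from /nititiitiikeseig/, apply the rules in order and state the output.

Rule 1 (intervocalic voicing): /t/ is a voiceless stop between vowels /i/ and /i/, so it voices to [d]. /t/ is a voiceless stop between vowels /i/ and /i/, so it voices to [d]. /t/ is a voiceless stop between vowels /i/ and /i/, so it voices to [d]. /k/ is a voiceless stop between vowels /i/ and /e/, so it voices to [g]. /nititiitiikeseig/ → nididiidiigeseig.
Rule 2 (intervocalic spirantization): /d/ is a stop between vowels /i/ and /i/, so it spirantizes to the fricative [z]. /d/ is a stop between vowels /i/ and /i/, so it spirantizes to the fricative [z]. /d/ is a stop between vowels /i/ and /i/, so it spirantizes to the fricative [z]. /nididiidiigeseig/ → niziziiziigeseig.
Rule 3 (intervocalic voicing): /s/ is a voiceless obstruent between vowels /e/ and /e/, so it voices to [z]. /niziziiziigeseig/ → niziziiziigezeig.
Rule 4 (final devoicing): /g/ is a voiced obstruent in word-final position, so it devoices to [k]. /niziziiziigezeig/ → niziziiziigezeik.

niziziiziigezeik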